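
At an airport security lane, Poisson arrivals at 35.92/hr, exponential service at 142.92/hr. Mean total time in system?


W = 1/(μ−λ) = 1/(142.92 − 35.92) = 1/107.00 = 0.009346 hr

Final: 0.009346 hr


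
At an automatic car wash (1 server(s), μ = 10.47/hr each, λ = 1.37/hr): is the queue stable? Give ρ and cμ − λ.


Total capacity cμ = 1·10.47 = 10.47/hr
ρ = λ/(cμ) = 1.37/10.47 = 0.1309
Stable ⇔ ρ < 1: YES
Spare capacity = cμ − λ = 10.47 − 1.37 = 9.10/hr

Final: ρ = 0.1309; stable; margin = 9.10/hr


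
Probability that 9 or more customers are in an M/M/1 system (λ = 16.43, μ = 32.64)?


ρ = 16.43/32.64 = 0.5034
P(N ≥ n) = ρ^n = 0.5034^9 = 0.002075

Final: 0.002075


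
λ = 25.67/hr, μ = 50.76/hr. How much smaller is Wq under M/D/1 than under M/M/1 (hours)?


ρ = 25.67/50.76 = 0.5057
Wq(M/M/1) = ρ/(μ−λ) = 0.5057/25.09 = 0.02016 hr
Wq(M/D/1) = ρ/(2(μ−λ)) = 0.01008 hr
Savings = 0.02016 − 0.01008 = 0.01008 hr

Final: 0.01008 hr


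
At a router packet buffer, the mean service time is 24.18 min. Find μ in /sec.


μ = 1/(service time) in consistent units.
1 second = 0.0166667 min, so μ = 0.0166667/24.18 = 0.0006893 per second

Final: 0.0006893 /sec


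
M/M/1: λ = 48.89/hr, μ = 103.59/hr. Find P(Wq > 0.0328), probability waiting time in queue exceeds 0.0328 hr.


ρ = 48.89/103.59 = 0.4720
P(Wq > t) = ρ·e^{−(μ−λ)t} = 0.4720·e^{−1.7942}
= 0.4720·0.166267 = 0.078471

Final: 0.078471


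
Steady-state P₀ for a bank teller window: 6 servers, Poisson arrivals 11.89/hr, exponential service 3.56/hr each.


a = λ/μ = 11.89/3.56 = 3.3399; ρ = a/c = 0.5566
Σ_{k=0}^{5} a^k/k! (terms k=0..5) = 1.00000 + 3.33989 + 5.57742 + 6.20932 + 5.18461 + 3.46320 = 24.77445
Tail: a^6/(6!(1−ρ)) = 1388.00535/(720·0.4434) = 4.34820
P₀ = 1/(24.77445 + 4.34820) = 1/29.12266 = 0.034338

Final: 0.034338


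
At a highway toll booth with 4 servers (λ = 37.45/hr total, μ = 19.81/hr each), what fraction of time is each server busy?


ρ = λ/(cμ) = 37.45/(4·19.81) = 37.45/79.24 = 0.4726

Final: 0.4726


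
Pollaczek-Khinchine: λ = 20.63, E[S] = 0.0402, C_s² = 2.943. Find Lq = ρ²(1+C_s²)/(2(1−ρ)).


ρ = λ·E[S] = 20.63·0.0402 = 0.8293
Lq = ρ²(1+C_s²)/(2(1−ρ)) = 0.6878·(1+2.943)/(2·0.1707)
= 0.6878·3.9430/0.3413 = 7.94475

Final: 7.94475


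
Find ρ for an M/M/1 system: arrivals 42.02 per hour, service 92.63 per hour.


ρ = λ/μ = 42.02/92.63 = 0.4536

Final: 0.4536


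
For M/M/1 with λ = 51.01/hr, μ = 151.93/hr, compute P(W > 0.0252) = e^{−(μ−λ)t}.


W ~ Exponential(μ−λ) for M/M/1.
μ − λ = 151.93 − 51.01 = 100.9200
P(W > t) = e^{−(μ−λ)t} = e^{−2.5432} = 0.078616

Final: 0.078616


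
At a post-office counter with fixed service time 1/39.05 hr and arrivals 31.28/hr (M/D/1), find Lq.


ρ = 31.28/39.05 = 0.8010
M/D/1: Lq = ρ²/(2(1−ρ)) = 0.6416/(2·0.1990) = 1.61236

Final: 1.61236


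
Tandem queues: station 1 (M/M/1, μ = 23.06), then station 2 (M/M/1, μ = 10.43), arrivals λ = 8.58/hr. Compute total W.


Each node sees arrival rate λ = 8.58/hr (tandem ⇒ throughput preserved).
W₁ = 1/(μ₁−λ) = 1/(23.06−8.58) = 0.06906 hr
W₂ = 1/(μ₂−λ) = 1/(10.43−8.58) = 0.54054 hr
W_total = W₁ + W₂ = 0.06906 + 0.54054 = 0.60960 hr

Final: 0.60960 hr


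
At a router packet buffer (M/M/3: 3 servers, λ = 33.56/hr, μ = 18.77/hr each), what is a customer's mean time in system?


a = 1.7880; ρ = 0.5960; P₀ = 0.148274
Lq = P₀·a^c·ρ/(c!(1−ρ)²) = 0.51574
Wq = Lq/λ = 0.51574/33.56 = 0.01537 hr
W = Wq + 1/μ = 0.01537 + 0.05328 = 0.06864 hr

Final: 0.06864 hr


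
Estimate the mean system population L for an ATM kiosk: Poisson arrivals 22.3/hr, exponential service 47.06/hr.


ρ = λ/μ = 22.3/47.06 = 0.4739
L = ρ/(1−ρ) = 0.4739/(1 − 0.4739) = 0.4739/0.5261 = 0.9006

Final: 0.9006


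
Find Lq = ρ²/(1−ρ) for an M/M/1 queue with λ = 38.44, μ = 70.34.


ρ = 38.44/70.34 = 0.5465
Lq = ρ²/(1−ρ) = 0.2986/0.4535 = 0.6585

Final: 0.6585


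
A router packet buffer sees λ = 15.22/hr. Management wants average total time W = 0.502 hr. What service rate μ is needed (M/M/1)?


W = 1/(μ−λ) ⇒ μ − λ = 1/W = 1/0.502 = 1.9920
μ = λ + 1/W = 15.22 + 1.9920 = 17.2120 per hr

Final: 17.2120 /hr


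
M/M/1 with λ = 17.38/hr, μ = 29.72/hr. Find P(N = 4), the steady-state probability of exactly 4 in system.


ρ = 17.38/29.72 = 0.5848
P_n = (1−ρ)·ρ^n = (1 − 0.5848)·0.5848^4 = 0.4152·0.116951 = 0.048559

Final: 0.048559


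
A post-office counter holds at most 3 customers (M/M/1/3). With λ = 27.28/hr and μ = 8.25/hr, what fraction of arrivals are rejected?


ρ = λ/μ = 27.28/8.25 = 3.3067
P_K = (1−ρ)ρ^K/(1−ρ^(K+1)) = (-2.3067·36.155240)/(1 − 119.553328)
= -83.398088/-118.553328 = 0.703465

Final: 0.703465


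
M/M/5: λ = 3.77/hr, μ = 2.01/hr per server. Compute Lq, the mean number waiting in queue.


a = λ/μ = 1.8756; ρ = a/5 = 0.3751
P₀ = 0.152449
Lq = P₀·a^c·ρ / (c!·(1−ρ)²) = 0.152449·23.21274·0.3751/(120·0.39047)
= 0.02833

Final: 0.02833


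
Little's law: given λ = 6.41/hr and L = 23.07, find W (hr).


W = L/λ = 23.07/6.41 = 3.5991 hr

Final: 3.5991 hr


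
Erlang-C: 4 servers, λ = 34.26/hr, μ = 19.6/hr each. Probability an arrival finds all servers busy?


a = λ/μ = 1.7480; ρ = a/4 = 0.4370
P₀ = 0.170747 (from M/M/c formula)
C(c,a) = [a^c/(c!(1−ρ))]·P₀ = [9.33523/(24·0.5630)]·0.170747
= 0.69087·0.170747 = 0.117964

Final: 0.117964


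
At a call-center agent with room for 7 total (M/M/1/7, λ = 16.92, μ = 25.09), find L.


ρ = 16.92/25.09 = 0.6744
L = ρ[1 − (K+1)ρ^K + Kρ^(K+1)] / [(1−ρ)(1−ρ^(K+1))]
Numerator: 0.6744·(1 − 8·0.063430 + 7·0.042776) = 0.534094
Denominator: (0.3256)·(0.957224) = 0.311699
L = 0.534094/0.311699 = 1.7135

Final: 1.7135


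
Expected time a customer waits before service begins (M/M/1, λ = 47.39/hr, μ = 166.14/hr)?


ρ = 47.39/166.14 = 0.2852
Wq = ρ/(μ−λ) = 0.2852/(166.14 − 47.39) = 0.2852/118.75 = 0.002402 hr

Final: 0.002402 hr


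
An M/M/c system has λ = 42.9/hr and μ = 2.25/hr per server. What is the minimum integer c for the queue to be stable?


Stability requires cμ > λ ⇔ c > λ/μ.
λ/μ = 42.9/2.25 = 19.0667
Minimum integer c = ⌊19.0667⌋ + 1 = 20
Check: 20·2.25 = 45.00 > 42.9, while 19·2.25 = 42.75 ≤ 42.9

Final: 20 servers


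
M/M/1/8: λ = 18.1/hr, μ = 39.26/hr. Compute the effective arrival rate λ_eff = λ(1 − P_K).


ρ = 0.4610; P_K = (1−ρ)ρ^8/(1−ρ^9) = 0.001101
λ_eff = λ(1 − P_K) = 18.1·(1 − 0.001101) = 18.1·0.998899 = 18.0801 /hr

Final: 18.0801 /hr


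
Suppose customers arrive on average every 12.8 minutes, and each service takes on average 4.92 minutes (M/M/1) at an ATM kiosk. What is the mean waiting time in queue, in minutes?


λ = 60/12.8 = 4.6875 /hr
μ = 60/4.92 = 12.1951 /hr
ρ = λ/μ = 4.6875/12.1951 = 0.3844
Wq = ρ/(μ−λ) = 0.3844/(12.1951−4.6875) = 0.05120 hr
In minutes: 0.05120·60 = 3.072 min

Final: 3.072 min


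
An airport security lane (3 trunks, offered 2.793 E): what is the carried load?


B(3,2.793) = 0.320652 (Erlang-B)
Carried load = a(1 − B) = 2.793·(1 − 0.320652) = 2.793·0.679348 = 1.8974 E

Final: 1.8974 Erlangs


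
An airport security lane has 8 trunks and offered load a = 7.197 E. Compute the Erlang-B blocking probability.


B(c,a) = (a^c/c!) / Σ_{k=0}^{c} a^k/k!
a^8/8! = 178.521899
Σ terms (k=0..8): 1.00000 + 7.19700 + 25.89840 + 62.13027 + 111.78789 + 160.90749 + 193.00854 + 198.44035 + 178.52190 = 938.891848
B = 178.521899/938.891848 = 0.190141

Final: 0.190141


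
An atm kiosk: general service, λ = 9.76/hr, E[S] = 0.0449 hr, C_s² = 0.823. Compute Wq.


ρ = λ·E[S] = 9.76·0.0449 = 0.4382
E[S²] = E[S]²(1+C_s²) = 0.0449²·(1+0.823) = 0.003675
Wq = λ·E[S²]/(2(1−ρ)) = 9.76·0.003675/(2·0.5618) = 0.03193 hr

Final: 0.03193 hr


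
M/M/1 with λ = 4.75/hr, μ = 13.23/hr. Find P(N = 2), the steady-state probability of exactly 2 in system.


ρ = 4.75/13.23 = 0.3590
P_n = (1−ρ)·ρ^n = (1 − 0.3590)·0.3590^2 = 0.6410·0.128904 = 0.082623

Final: 0.082623


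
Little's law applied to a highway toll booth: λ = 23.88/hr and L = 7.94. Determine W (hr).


W = L/λ = 7.94/23.88 = 0.3325 hr

Final: 0.3325 hr


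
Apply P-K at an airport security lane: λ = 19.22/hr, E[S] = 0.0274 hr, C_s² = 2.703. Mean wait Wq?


ρ = λ·E[S] = 19.22·0.0274 = 0.5266
E[S²] = E[S]²(1+C_s²) = 0.0274²·(1+2.703) = 0.002780
Wq = λ·E[S²]/(2(1−ρ)) = 19.22·0.002780/(2·0.4734) = 0.05644 hr

Final: 0.05644 hr


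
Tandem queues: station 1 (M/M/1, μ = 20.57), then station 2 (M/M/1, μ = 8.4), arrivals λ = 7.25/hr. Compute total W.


Each node sees arrival rate λ = 7.25/hr (tandem ⇒ throughput preserved).
W₁ = 1/(μ₁−λ) = 1/(20.57−7.25) = 0.07508 hr
W₂ = 1/(μ₂−λ) = 1/(8.4−7.25) = 0.86957 hr
W_total = W₁ + W₂ = 0.07508 + 0.86957 = 0.94464 hr

Final: 0.94464 hr


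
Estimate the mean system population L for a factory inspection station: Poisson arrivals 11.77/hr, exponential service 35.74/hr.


ρ = λ/μ = 11.77/35.74 = 0.3293
L = ρ/(1−ρ) = 0.3293/(1 − 0.3293) = 0.3293/0.6707 = 0.4910

Final: 0.4910


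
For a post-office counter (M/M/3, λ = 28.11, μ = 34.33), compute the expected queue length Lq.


a = λ/μ = 0.8188; ρ = a/3 = 0.2729
P₀ = 0.438617
Lq = P₀·a^c·ρ / (c!·(1−ρ)²) = 0.438617·0.54899·0.2729/(6·0.52862)
= 0.02072

Final: 0.02072


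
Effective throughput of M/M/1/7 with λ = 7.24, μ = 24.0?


ρ = 0.3017; P_K = (1−ρ)ρ^7/(1−ρ^8) = 0.0001588
λ_eff = λ(1 − P_K) = 7.24·(1 − 0.0001588) = 7.24·0.999841 = 7.2389 /hr

Final: 7.2389 /hr


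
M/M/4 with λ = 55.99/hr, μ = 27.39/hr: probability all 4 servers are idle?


a = λ/μ = 55.99/27.39 = 2.0442; ρ = a/c = 0.5110
Σ_{k=0}^{3} a^k/k! (terms k=0..3) = 1.00000 + 2.04418 + 2.08933 + 1.42365 = 6.55716
Tail: a^4/(4!(1−ρ)) = 17.46119/(24·0.4890) = 1.48797
P₀ = 1/(6.55716 + 1.48797) = 1/8.04512 = 0.124299

Final: 0.124299


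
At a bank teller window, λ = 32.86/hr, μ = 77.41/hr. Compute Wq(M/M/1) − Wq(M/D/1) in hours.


ρ = 32.86/77.41 = 0.4245
Wq(M/M/1) = ρ/(μ−λ) = 0.4245/44.55 = 0.009528 hr
Wq(M/D/1) = ρ/(2(μ−λ)) = 0.004764 hr
Savings = 0.009528 − 0.004764 = 0.004764 hr

Final: 0.004764 hr


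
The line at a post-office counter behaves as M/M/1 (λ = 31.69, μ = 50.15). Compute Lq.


ρ = 31.69/50.15 = 0.6319
Lq = ρ²/(1−ρ) = 0.3993/0.3681 = 1.0848

Final: 1.0848


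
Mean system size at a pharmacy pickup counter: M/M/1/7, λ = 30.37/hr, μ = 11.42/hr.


ρ = 30.37/11.42 = 2.6594
L = ρ[1 − (K+1)ρ^K + Kρ^(K+1)] / [(1−ρ)(1−ρ^(K+1))]
Numerator: 2.6594·(1 − 8·940.699290 + 7·2501.667025) = 26559.322543
Denominator: (-1.6594)·(-2500.667025) = 4149.530659
L = 26559.322543/4149.530659 = 6.4006

Final: 6.4006


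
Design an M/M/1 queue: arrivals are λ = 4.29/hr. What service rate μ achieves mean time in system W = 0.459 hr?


W = 1/(μ−λ) ⇒ μ − λ = 1/W = 1/0.459 = 2.1786
μ = λ + 1/W = 4.29 + 2.1786 = 6.4686 per hr

Final: 6.4686 /hr


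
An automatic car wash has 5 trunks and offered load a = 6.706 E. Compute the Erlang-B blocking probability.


B(c,a) = (a^c/c!) / Σ_{k=0}^{c} a^k/k!
a^5/5! = 113.015107
Σ terms (k=0..5): 1.00000 + 6.70600 + 22.48522 + 50.26196 + 84.26417 + 113.01511 = 277.732453
B = 113.015107/277.732453 = 0.406921

Final: 0.406921


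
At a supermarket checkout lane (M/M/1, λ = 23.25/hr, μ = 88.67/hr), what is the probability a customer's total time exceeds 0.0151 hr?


W ~ Exponential(μ−λ) for M/M/1.
μ − λ = 88.67 − 23.25 = 65.4200
P(W > t) = e^{−(μ−λ)t} = e^{−0.9878} = 0.372379

Final: 0.372379


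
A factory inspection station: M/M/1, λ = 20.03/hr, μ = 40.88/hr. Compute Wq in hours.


ρ = 20.03/40.88 = 0.4900
Wq = ρ/(μ−λ) = 0.4900/(40.88 − 20.03) = 0.4900/20.85 = 0.02350 hr

Final: 0.02350 hr


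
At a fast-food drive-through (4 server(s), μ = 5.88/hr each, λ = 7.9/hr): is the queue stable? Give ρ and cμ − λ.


Total capacity cμ = 4·5.88 = 23.52/hr
ρ = λ/(cμ) = 7.9/23.52 = 0.3359
Stable ⇔ ρ < 1: YES
Spare capacity = cμ − λ = 23.52 − 7.9 = 15.62/hr

Final: ρ = 0.3359; stable; margin = 15.62/hr


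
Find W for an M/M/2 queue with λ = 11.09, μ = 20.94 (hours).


a = 0.5296; ρ = 0.2648; P₀ = 0.581272
Lq = P₀·a^c·ρ/(c!(1−ρ)²) = 0.03994
Wq = Lq/λ = 0.03994/11.09 = 0.003601 hr
W = Wq + 1/μ = 0.003601 + 0.04776 = 0.05136 hr

Final: 0.05136 hr


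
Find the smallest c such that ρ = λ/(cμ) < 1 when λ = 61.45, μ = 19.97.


Stability requires cμ > λ ⇔ c > λ/μ.
λ/μ = 61.45/19.97 = 3.0771
Minimum integer c = ⌊3.0771⌋ + 1 = 4
Check: 4·19.97 = 79.88 > 61.45, while 3·19.97 = 59.91 ≤ 61.45

Final: 4 servers


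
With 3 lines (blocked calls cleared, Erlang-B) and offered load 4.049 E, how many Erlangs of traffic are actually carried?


B(3,4.049) = 0.455106 (Erlang-B)
Carried load = a(1 − B) = 4.049·(1 − 0.455106) = 4.049·0.544894 = 2.2063 E

Final: 2.2063 Erlangs


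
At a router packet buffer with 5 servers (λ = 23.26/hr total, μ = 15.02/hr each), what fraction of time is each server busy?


ρ = λ/(cμ) = 23.26/(5·15.02) = 23.26/75.10 = 0.3097

Final: 0.3097


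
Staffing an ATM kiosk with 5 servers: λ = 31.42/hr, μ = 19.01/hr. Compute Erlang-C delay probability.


a = λ/μ = 1.6528; ρ = a/5 = 0.3306
P₀ = 0.190995 (from M/M/c formula)
C(c,a) = [a^c/(c!(1−ρ))]·P₀ = [12.33447/(120·0.6694)]·0.190995
= 0.15354·0.190995 = 0.029326

Final: 0.029326


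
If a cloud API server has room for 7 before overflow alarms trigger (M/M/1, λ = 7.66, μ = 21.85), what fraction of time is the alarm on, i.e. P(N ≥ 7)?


ρ = 7.66/21.85 = 0.3506
P(N ≥ n) = ρ^n = 0.3506^7 = 0.0006508

Final: 0.0006508


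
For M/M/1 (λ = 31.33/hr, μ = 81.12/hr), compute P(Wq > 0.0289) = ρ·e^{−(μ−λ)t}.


ρ = 31.33/81.12 = 0.3862
P(Wq > t) = ρ·e^{−(μ−λ)t} = 0.3862·e^{−1.4389}
= 0.3862·0.237181 = 0.091604

Final: 0.091604


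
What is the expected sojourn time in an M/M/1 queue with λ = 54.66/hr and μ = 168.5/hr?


W = 1/(μ−λ) = 1/(168.5 − 54.66) = 1/113.84 = 0.008784 hr

Final: 0.008784 hr


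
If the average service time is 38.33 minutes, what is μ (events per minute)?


μ = 1/(service time) in consistent units.
1 minute = 1 min, so μ = 1/38.33 = 0.02609 per minute

Final: 0.02609 /min


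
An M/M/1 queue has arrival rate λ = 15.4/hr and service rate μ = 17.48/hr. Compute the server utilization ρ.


ρ = λ/μ = 15.4/17.48 = 0.8810

Final: 0.8810


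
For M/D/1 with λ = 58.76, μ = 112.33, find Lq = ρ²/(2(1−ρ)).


ρ = 58.76/112.33 = 0.5231
M/D/1: Lq = ρ²/(2(1−ρ)) = 0.2736/(2·0.4769) = 0.28689

Final: 0.28689


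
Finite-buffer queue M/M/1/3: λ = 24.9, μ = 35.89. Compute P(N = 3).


ρ = λ/μ = 24.9/35.89 = 0.6938
P_K = (1−ρ)ρ^K/(1−ρ^(K+1)) = (0.3062·0.333947)/(1 − 0.231688)
= 0.102259/0.768312 = 0.133096

Final: 0.133096


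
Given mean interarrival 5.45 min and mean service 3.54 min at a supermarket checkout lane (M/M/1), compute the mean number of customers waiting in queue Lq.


λ = 60/5.45 = 11.0092 /hr
μ = 60/3.54 = 16.9492 /hr
ρ = λ/μ = 11.0092/16.9492 = 0.6495
Lq = ρ²/(1−ρ) = 0.4219/0.3505 = 1.2039

Final: 1.2039


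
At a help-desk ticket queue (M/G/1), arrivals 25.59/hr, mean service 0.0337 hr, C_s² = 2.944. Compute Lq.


ρ = λ·E[S] = 25.59·0.0337 = 0.8624
Lq = ρ²(1+C_s²)/(2(1−ρ)) = 0.7437·(1+2.944)/(2·0.1376)
= 0.7437·3.9440/0.2752 = 10.65701

Final: 10.65701


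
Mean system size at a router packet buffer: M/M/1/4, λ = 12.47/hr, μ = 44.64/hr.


ρ = 12.47/44.64 = 0.2793
L = ρ[1 − (K+1)ρ^K + Kρ^(K+1)] / [(1−ρ)(1−ρ^(K+1))]
Numerator: 0.2793·(1 − 5·0.006089 + 4·0.001701) = 0.272741
Denominator: (0.7207)·(0.998299) = 0.719428
L = 0.272741/0.719428 = 0.3791

Final: 0.3791


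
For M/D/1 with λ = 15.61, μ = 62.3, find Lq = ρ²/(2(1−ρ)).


ρ = 15.61/62.3 = 0.2506
M/D/1: Lq = ρ²/(2(1−ρ)) = 0.06278/(2·0.7494) = 0.04189

Final: 0.04189


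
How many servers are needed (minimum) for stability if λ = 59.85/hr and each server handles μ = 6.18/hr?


Stability requires cμ > λ ⇔ c > λ/μ.
λ/μ = 59.85/6.18 = 9.6845
Minimum integer c = ⌊9.6845⌋ + 1 = 10
Check: 10·6.18 = 61.80 > 59.85, while 9·6.18 = 55.62 ≤ 59.85

Final: 10 servers


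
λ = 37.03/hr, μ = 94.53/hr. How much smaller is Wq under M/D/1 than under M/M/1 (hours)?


ρ = 37.03/94.53 = 0.3917
Wq(M/M/1) = ρ/(μ−λ) = 0.3917/57.50 = 0.006813 hr
Wq(M/D/1) = ρ/(2(μ−λ)) = 0.003406 hr
Savings = 0.006813 − 0.003406 = 0.003406 hr

Final: 0.003406 hr


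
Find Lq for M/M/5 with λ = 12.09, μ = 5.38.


a = λ/μ = 2.2472; ρ = a/5 = 0.4494
P₀ = 0.104236
Lq = P₀·a^c·ρ / (c!·(1−ρ)²) = 0.104236·57.30864·0.4494/(120·0.30311)
= 0.07381

Final: 0.07381


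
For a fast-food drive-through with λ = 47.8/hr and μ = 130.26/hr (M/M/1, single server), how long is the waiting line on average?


ρ = 47.8/130.26 = 0.3670
Lq = ρ²/(1−ρ) = 0.1347/0.6330 = 0.2127

Final: 0.2127


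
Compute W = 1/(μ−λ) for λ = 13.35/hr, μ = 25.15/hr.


W = 1/(μ−λ) = 1/(25.15 − 13.35) = 1/11.80 = 0.08475 hr

Final: 0.08475 hr


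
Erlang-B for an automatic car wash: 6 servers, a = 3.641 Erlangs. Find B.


B(c,a) = (a^c/c!) / Σ_{k=0}^{c} a^k/k!
a^6/6! = 3.235874
Σ terms (k=0..6): 1.00000 + 3.64100 + 6.62844 + 8.04472 + 7.32270 + 5.33239 + 3.23587 = 35.205128
B = 3.235874/35.205128 = 0.091915

Final: 0.091915


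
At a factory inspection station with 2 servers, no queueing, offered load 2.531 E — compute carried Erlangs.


B(2,2.531) = 0.475644 (Erlang-B)
Carried load = a(1 − B) = 2.531·(1 − 0.475644) = 2.531·0.524356 = 1.3271 E

Final: 1.3271 Erlangs


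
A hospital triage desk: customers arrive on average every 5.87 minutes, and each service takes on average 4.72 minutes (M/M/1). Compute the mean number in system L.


λ = 60/5.87 = 10.2215 /hr
μ = 60/4.72 = 12.7119 /hr
ρ = λ/μ = 10.2215/12.7119 = 0.8041
L = ρ/(1−ρ) = 0.8041/0.1959 = 4.1043

Final: 4.1043


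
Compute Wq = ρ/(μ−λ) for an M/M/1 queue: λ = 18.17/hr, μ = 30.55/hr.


ρ = 18.17/30.55 = 0.5948
Wq = ρ/(μ−λ) = 0.5948/(30.55 − 18.17) = 0.5948/12.38 = 0.04804 hr

Final: 0.04804 hr


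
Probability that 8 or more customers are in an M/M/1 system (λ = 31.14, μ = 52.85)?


ρ = 31.14/52.85 = 0.5892
P(N ≥ n) = ρ^n = 0.5892^8 = 0.014527

Final: 0.014527


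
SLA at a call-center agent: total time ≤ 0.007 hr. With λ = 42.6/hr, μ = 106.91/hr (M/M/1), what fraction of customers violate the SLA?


W ~ Exponential(μ−λ) for M/M/1.
μ − λ = 106.91 − 42.6 = 64.3100
P(W > t) = e^{−(μ−λ)t} = e^{−0.4502} = 0.637520

Final: 0.637520


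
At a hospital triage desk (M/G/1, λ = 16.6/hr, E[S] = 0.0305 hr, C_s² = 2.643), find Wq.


ρ = λ·E[S] = 16.6·0.0305 = 0.5063
E[S²] = E[S]²(1+C_s²) = 0.0305²·(1+2.643) = 0.003389
Wq = λ·E[S²]/(2(1−ρ)) = 16.6·0.003389/(2·0.4937) = 0.05697 hr

Final: 0.05697 hr


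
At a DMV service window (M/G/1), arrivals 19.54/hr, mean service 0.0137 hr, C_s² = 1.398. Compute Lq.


ρ = λ·E[S] = 19.54·0.0137 = 0.2677
Lq = ρ²(1+C_s²)/(2(1−ρ)) = 0.07166·(1+1.398)/(2·0.7323)
= 0.07166·2.3980/1.4646 = 0.11733

Final: 0.11733


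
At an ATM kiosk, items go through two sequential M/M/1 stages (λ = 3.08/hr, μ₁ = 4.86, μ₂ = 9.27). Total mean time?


Each node sees arrival rate λ = 3.08/hr (tandem ⇒ throughput preserved).
W₁ = 1/(μ₁−λ) = 1/(4.86−3.08) = 0.56180 hr
W₂ = 1/(μ₂−λ) = 1/(9.27−3.08) = 0.16155 hr
W_total = W₁ + W₂ = 0.56180 + 0.16155 = 0.72335 hr

Final: 0.72335 hr


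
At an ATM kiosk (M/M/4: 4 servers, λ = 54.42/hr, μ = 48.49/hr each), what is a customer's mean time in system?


a = 1.1223; ρ = 0.2806; P₀ = 0.324724
Lq = P₀·a^c·ρ/(c!(1−ρ)²) = 0.01164
Wq = Lq/λ = 0.01164/54.42 = 0.0002138 hr
W = Wq + 1/μ = 0.0002138 + 0.02062 = 0.02084 hr

Final: 0.02084 hr


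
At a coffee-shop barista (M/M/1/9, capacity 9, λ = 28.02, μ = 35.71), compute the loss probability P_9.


ρ = λ/μ = 28.02/35.71 = 0.7847
P_K = (1−ρ)ρ^K/(1−ρ^(K+1)) = (0.2153·0.112747)/(1 − 0.088467)
= 0.024280/0.911533 = 0.026636

Final: 0.026636


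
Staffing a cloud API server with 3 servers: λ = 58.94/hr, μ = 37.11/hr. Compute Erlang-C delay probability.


a = λ/μ = 1.5883; ρ = a/3 = 0.5294
P₀ = 0.189808 (from M/M/c formula)
C(c,a) = [a^c/(c!(1−ρ))]·P₀ = [4.00643/(6·0.4706)]·0.189808
= 1.41896·0.189808 = 0.269330

Final: 0.269330


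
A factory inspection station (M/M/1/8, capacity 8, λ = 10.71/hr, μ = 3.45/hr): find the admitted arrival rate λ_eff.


ρ = 3.1043; P_K = (1−ρ)ρ^8/(1−ρ^9) = 0.677896
λ_eff = λ(1 − P_K) = 10.71·(1 − 0.677896) = 10.71·0.322104 = 3.4497 /hr

Final: 3.4497 /hr


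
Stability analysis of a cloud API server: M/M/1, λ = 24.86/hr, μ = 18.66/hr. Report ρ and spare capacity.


Total capacity cμ = 1·18.66 = 18.66/hr
ρ = λ/(cμ) = 24.86/18.66 = 1.3323
Stable ⇔ ρ < 1: NO
Spare capacity = cμ − λ = 18.66 − 24.86 = -6.20/hr

Final: ρ = 1.3323; unstable; margin = -6.20/hr


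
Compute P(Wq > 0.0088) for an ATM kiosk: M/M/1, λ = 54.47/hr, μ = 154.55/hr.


ρ = 54.47/154.55 = 0.3524
P(Wq > t) = ρ·e^{−(μ−λ)t} = 0.3524·e^{−0.8807}
= 0.3524·0.414491 = 0.146084

Final: 0.146084


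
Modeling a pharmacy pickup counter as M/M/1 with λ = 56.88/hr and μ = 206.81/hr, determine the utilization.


ρ = λ/μ = 56.88/206.81 = 0.2750

Final: 0.2750


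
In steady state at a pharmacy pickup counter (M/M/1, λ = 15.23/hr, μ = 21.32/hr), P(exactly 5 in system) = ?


ρ = 15.23/21.32 = 0.7144
P_n = (1−ρ)·ρ^n = (1 − 0.7144)·0.7144^5 = 0.2856·0.186022 = 0.053137

Final: 0.053137


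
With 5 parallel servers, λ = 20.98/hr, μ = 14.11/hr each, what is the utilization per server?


ρ = λ/(cμ) = 20.98/(5·14.11) = 20.98/70.55 = 0.2974

Final: 0.2974


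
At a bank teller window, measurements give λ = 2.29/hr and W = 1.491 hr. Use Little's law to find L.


L = λW = 2.29·1.491 = 3.4144

Final: 3.4144


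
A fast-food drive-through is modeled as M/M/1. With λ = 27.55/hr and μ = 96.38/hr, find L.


ρ = λ/μ = 27.55/96.38 = 0.2858
L = ρ/(1−ρ) = 0.2858/(1 − 0.2858) = 0.2858/0.7142 = 0.4003

Final: 0.4003


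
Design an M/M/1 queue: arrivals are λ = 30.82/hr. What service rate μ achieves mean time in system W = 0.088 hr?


W = 1/(μ−λ) ⇒ μ − λ = 1/W = 1/0.088 = 11.3636
μ = λ + 1/W = 30.82 + 11.3636 = 42.1836 per hr

Final: 42.1836 /hr


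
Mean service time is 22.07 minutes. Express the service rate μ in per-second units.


μ = 1/(service time) in consistent units.
1 second = 0.0166667 min, so μ = 0.0166667/22.07 = 0.0007552 per second

Final: 0.0007552 /sec


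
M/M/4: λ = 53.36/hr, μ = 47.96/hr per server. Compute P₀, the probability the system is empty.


a = λ/μ = 53.36/47.96 = 1.1126; ρ = a/c = 0.2781
Σ_{k=0}^{3} a^k/k! (terms k=0..3) = 1.00000 + 1.11259 + 0.61893 + 0.22954 = 2.96107
Tail: a^4/(4!(1−ρ)) = 1.53231/(24·0.7219) = 0.08845
P₀ = 1/(2.96107 + 0.08845) = 1/3.04951 = 0.327921

Final: 0.327921


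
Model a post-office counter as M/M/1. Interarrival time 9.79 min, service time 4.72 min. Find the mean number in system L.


λ = 60/9.79 = 6.1287 /hr
μ = 60/4.72 = 12.7119 /hr
ρ = λ/μ = 6.1287/12.7119 = 0.4821
L = ρ/(1−ρ) = 0.4821/0.5179 = 0.9310

Final: 0.9310


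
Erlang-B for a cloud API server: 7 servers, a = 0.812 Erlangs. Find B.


B(c,a) = (a^c/c!) / Σ_{k=0}^{c} a^k/k!
a^7/7! = 0.00004618
Σ terms (k=0..7): 1.00000 + 0.81200 + 0.32967 + 0.08923 + 0.01811 + 0.002942 + 0.0003981 + 0.00004618 = 2.252403
B = 0.00004618/2.252403 = 0.00002050

Final: 0.00002050


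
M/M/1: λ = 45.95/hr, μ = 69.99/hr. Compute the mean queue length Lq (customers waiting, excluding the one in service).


ρ = 45.95/69.99 = 0.6565
Lq = ρ²/(1−ρ) = 0.4310/0.3435 = 1.2549

Final: 1.2549


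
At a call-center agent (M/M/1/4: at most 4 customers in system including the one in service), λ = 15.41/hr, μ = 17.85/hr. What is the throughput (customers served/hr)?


ρ = 0.8633; P_K = (1−ρ)ρ^4/(1−ρ^5) = 0.145888
λ_eff = λ(1 − P_K) = 15.41·(1 − 0.145888) = 15.41·0.854112 = 13.1619 /hr

Final: 13.1619 /hr


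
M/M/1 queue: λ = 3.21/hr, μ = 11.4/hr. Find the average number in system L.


ρ = λ/μ = 3.21/11.4 = 0.2816
L = ρ/(1−ρ) = 0.2816/(1 − 0.2816) = 0.2816/0.7184 = 0.3919

Final: 0.3919


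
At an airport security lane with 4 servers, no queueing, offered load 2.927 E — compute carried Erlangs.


B(4,2.927) = 0.197969 (Erlang-B)
Carried load = a(1 − B) = 2.927·(1 − 0.197969) = 2.927·0.802031 = 2.3475 E

Final: 2.3475 Erlangs


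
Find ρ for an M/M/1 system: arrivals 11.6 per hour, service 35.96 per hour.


ρ = λ/μ = 11.6/35.96 = 0.3226

Final: 0.3226


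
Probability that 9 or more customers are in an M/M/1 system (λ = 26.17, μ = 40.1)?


ρ = 26.17/40.1 = 0.6526
P(N ≥ n) = ρ^n = 0.6526^9 = 0.021475

Final: 0.021475


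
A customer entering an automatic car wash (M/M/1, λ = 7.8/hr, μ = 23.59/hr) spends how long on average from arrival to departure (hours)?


W = 1/(μ−λ) = 1/(23.59 − 7.8) = 1/15.79 = 0.06333 hr

Final: 0.06333 hr


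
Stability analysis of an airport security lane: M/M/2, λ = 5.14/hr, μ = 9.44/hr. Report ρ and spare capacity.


Total capacity cμ = 2·9.44 = 18.88/hr
ρ = λ/(cμ) = 5.14/18.88 = 0.2722
Stable ⇔ ρ < 1: YES
Spare capacity = cμ − λ = 18.88 − 5.14 = 13.74/hr

Final: ρ = 0.2722; stable; margin = 13.74/hr


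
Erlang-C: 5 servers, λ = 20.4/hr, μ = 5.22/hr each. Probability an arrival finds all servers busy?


a = λ/μ = 3.9080; ρ = a/5 = 0.7816
P₀ = 0.014926 (from M/M/c formula)
C(c,a) = [a^c/(c!(1−ρ))]·P₀ = [911.58742/(120·0.2184)]·0.014926
= 34.78426·0.014926 = 0.519202

Final: 0.519202


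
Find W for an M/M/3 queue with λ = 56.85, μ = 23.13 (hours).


a = 2.4578; ρ = 0.8193; P₀ = 0.049574
Lq = P₀·a^c·ρ/(c!(1−ρ)²) = 3.07752
Wq = Lq/λ = 3.07752/56.85 = 0.05413 hr
W = Wq + 1/μ = 0.05413 + 0.04323 = 0.09737 hr

Final: 0.09737 hr


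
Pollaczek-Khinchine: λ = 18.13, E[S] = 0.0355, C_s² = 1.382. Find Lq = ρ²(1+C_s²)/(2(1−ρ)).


ρ = λ·E[S] = 18.13·0.0355 = 0.6436
Lq = ρ²(1+C_s²)/(2(1−ρ)) = 0.4142·(1+1.382)/(2·0.3564)
= 0.4142·2.3820/0.7128 = 1.38435

Final: 1.38435


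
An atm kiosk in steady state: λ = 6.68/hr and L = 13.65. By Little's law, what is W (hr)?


W = L/λ = 13.65/6.68 = 2.0434 hr

Final: 2.0434 hr


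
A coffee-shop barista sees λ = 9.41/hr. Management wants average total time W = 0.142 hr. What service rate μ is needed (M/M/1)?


W = 1/(μ−λ) ⇒ μ − λ = 1/W = 1/0.142 = 7.0423
μ = λ + 1/W = 9.41 + 7.0423 = 16.4523 per hr

Final: 16.4523 /hr


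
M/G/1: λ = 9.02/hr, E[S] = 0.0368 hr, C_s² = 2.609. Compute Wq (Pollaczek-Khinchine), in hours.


ρ = λ·E[S] = 9.02·0.0368 = 0.3319
E[S²] = E[S]²(1+C_s²) = 0.0368²·(1+2.609) = 0.004887
Wq = λ·E[S²]/(2(1−ρ)) = 9.02·0.004887/(2·0.6681) = 0.03299 hr

Final: 0.03299 hr


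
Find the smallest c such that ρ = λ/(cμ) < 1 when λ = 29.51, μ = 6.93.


Stability requires cμ > λ ⇔ c > λ/μ.
λ/μ = 29.51/6.93 = 4.2583
Minimum integer c = ⌊4.2583⌋ + 1 = 5
Check: 5·6.93 = 34.65 > 29.51, while 4·6.93 = 27.72 ≤ 29.51

Final: 5 servers


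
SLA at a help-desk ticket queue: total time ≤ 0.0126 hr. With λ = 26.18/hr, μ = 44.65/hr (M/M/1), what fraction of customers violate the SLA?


W ~ Exponential(μ−λ) for M/M/1.
μ − λ = 44.65 − 26.18 = 18.4700
P(W > t) = e^{−(μ−λ)t} = e^{−0.2327} = 0.792374

Final: 0.792374


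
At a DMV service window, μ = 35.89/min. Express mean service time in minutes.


Mean service time = 1/μ = 1/35.89 minute = 0.02786 minute
In minutes: 0.02786 × 1 = 0.02786 min

Final: 0.02786 min


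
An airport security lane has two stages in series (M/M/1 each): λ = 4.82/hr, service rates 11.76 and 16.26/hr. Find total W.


Each node sees arrival rate λ = 4.82/hr (tandem ⇒ throughput preserved).
W₁ = 1/(μ₁−λ) = 1/(11.76−4.82) = 0.14409 hr
W₂ = 1/(μ₂−λ) = 1/(16.26−4.82) = 0.08741 hr
W_total = W₁ + W₂ = 0.14409 + 0.08741 = 0.23150 hr

Final: 0.23150 hr


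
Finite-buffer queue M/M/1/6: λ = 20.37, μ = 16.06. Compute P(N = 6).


ρ = λ/μ = 20.37/16.06 = 1.2684
P_K = (1−ρ)ρ^K/(1−ρ^(K+1)) = (-0.2684·4.163638)/(1 − 5.281027)
= -1.117390/-4.281027 = 0.261010

Final: 0.261010


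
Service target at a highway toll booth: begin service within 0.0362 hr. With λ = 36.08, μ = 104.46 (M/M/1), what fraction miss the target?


ρ = 36.08/104.46 = 0.3454
P(Wq > t) = ρ·e^{−(μ−λ)t} = 0.3454·e^{−2.4754}
= 0.3454·0.084133 = 0.029059

Final: 0.029059


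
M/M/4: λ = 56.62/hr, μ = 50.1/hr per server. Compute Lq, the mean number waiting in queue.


a = λ/μ = 1.1301; ρ = a/4 = 0.2825
P₀ = 0.322159
Lq = P₀·a^c·ρ / (c!·(1−ρ)²) = 0.322159·1.63128·0.2825/(24·0.51476)
= 0.01202

Final: 0.01202


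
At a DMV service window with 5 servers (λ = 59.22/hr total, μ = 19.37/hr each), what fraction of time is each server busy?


ρ = λ/(cμ) = 59.22/(5·19.37) = 59.22/96.85 = 0.6115

Final: 0.6115


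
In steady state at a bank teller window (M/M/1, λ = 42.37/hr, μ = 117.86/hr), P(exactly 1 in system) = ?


ρ = 42.37/117.86 = 0.3595
P_n = (1−ρ)·ρ^n = (1 − 0.3595)·0.3595^1 = 0.6405·0.359494 = 0.230258

Final: 0.230258


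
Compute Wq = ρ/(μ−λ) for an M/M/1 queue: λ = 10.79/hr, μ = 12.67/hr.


ρ = 10.79/12.67 = 0.8516
Wq = ρ/(μ−λ) = 0.8516/(12.67 − 10.79) = 0.8516/1.88 = 0.4530 hr

Final: 0.4530 hr


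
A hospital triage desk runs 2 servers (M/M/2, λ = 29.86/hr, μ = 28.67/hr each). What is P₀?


a = λ/μ = 29.86/28.67 = 1.0415; ρ = a/c = 0.5208
Σ_{k=0}^{1} a^k/k! (terms k=0..1) = 1.00000 + 1.04151 = 2.04151
Tail: a^2/(2!(1−ρ)) = 1.08474/(2·0.4792) = 1.13171
P₀ = 1/(2.04151 + 1.13171) = 1/3.17322 = 0.315138

Final: 0.315138


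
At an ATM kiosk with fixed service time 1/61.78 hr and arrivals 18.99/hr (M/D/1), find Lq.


ρ = 18.99/61.78 = 0.3074
M/D/1: Lq = ρ²/(2(1−ρ)) = 0.09448/(2·0.6926) = 0.06821

Final: 0.06821


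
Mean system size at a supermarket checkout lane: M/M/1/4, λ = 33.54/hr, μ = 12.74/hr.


ρ = 33.54/12.74 = 2.6327
L = ρ[1 − (K+1)ρ^K + Kρ^(K+1)] / [(1−ρ)(1−ρ^(K+1))]
Numerator: 2.6327·(1 − 5·48.036850 + 4·126.464360) = 702.057992
Denominator: (-1.6327)·(-125.464360) = 204.839772
L = 702.057992/204.839772 = 3.4274

Final: 3.4274


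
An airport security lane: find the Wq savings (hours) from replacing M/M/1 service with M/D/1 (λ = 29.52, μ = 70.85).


ρ = 29.52/70.85 = 0.4167
Wq(M/M/1) = ρ/(μ−λ) = 0.4167/41.33 = 0.01008 hr
Wq(M/D/1) = ρ/(2(μ−λ)) = 0.005041 hr
Savings = 0.01008 − 0.005041 = 0.005041 hr

Final: 0.005041 hr


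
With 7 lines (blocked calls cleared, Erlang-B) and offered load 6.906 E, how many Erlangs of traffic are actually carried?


B(7,6.906) = 0.243029 (Erlang-B)
Carried load = a(1 − B) = 6.906·(1 − 0.243029) = 6.906·0.756971 = 5.2276 E

Final: 5.2276 Erlangs


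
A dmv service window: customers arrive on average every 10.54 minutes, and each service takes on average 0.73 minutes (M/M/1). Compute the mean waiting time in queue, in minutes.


λ = 60/10.54 = 5.6926 /hr
μ = 60/0.73 = 82.1918 /hr
ρ = λ/μ = 5.6926/82.1918 = 0.06926
Wq = ρ/(μ−λ) = 0.06926/(82.1918−5.6926) = 0.0009054 hr
In minutes: 0.0009054·60 = 0.05432 min

Final: 0.05432 min


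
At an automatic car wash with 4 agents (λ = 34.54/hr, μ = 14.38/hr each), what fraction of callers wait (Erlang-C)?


a = λ/μ = 2.4019; ρ = a/4 = 0.6005
P₀ = 0.082866 (from M/M/c formula)
C(c,a) = [a^c/(c!(1−ρ))]·P₀ = [33.28540/(24·0.3995)]·0.082866
= 3.47145·0.082866 = 0.287665

Final: 0.287665


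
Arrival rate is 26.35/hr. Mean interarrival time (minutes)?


Mean interarrival time = 1/λ = 1/26.35 hour = 0.03795 hour
In minutes: 0.03795 × 60 = 2.2770 min

Final: 2.2770 min


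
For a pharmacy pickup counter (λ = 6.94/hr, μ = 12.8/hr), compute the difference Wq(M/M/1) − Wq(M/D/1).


ρ = 6.94/12.8 = 0.5422
Wq(M/M/1) = ρ/(μ−λ) = 0.5422/5.86 = 0.09252 hr
Wq(M/D/1) = ρ/(2(μ−λ)) = 0.04626 hr
Savings = 0.09252 − 0.04626 = 0.04626 hr

Final: 0.04626 hr


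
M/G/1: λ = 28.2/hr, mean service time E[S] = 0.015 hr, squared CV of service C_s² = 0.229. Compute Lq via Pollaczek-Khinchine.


ρ = λ·E[S] = 28.2·0.015 = 0.4230
Lq = ρ²(1+C_s²)/(2(1−ρ)) = 0.1789·(1+0.229)/(2·0.5770)
= 0.1789·1.2290/1.1540 = 0.19056

Final: 0.19056


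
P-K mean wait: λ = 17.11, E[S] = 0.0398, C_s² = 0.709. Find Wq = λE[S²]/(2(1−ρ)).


ρ = λ·E[S] = 17.11·0.0398 = 0.6810
E[S²] = E[S]²(1+C_s²) = 0.0398²·(1+0.709) = 0.002707
Wq = λ·E[S²]/(2(1−ρ)) = 17.11·0.002707/(2·0.3190) = 0.07260 hr

Final: 0.07260 hr


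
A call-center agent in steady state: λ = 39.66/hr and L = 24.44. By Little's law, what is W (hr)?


W = L/λ = 24.44/39.66 = 0.6162 hr

Final: 0.6162 hr


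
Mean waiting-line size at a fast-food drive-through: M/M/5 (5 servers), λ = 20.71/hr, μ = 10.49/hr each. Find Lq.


a = λ/μ = 1.9743; ρ = a/5 = 0.3949
P₀ = 0.137899
Lq = P₀·a^c·ρ / (c!·(1−ρ)²) = 0.137899·29.99322·0.3949/(120·0.36620)
= 0.03716

Final: 0.03716


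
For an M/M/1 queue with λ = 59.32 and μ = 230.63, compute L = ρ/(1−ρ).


ρ = λ/μ = 59.32/230.63 = 0.2572
L = ρ/(1−ρ) = 0.2572/(1 − 0.2572) = 0.2572/0.7428 = 0.3463

Final: 0.3463


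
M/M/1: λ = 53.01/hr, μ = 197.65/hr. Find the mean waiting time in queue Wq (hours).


ρ = 53.01/197.65 = 0.2682
Wq = ρ/(μ−λ) = 0.2682/(197.65 − 53.01) = 0.2682/144.64 = 0.001854 hr

Final: 0.001854 hr


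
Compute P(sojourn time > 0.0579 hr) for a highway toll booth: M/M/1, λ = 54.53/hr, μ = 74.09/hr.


W ~ Exponential(μ−λ) for M/M/1.
μ − λ = 74.09 − 54.53 = 19.5600
P(W > t) = e^{−(μ−λ)t} = e^{−1.1325} = 0.322219

Final: 0.322219


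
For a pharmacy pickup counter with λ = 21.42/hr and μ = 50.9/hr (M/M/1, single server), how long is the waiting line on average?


ρ = 21.42/50.9 = 0.4208
Lq = ρ²/(1−ρ) = 0.1771/0.5792 = 0.3058

Final: 0.3058


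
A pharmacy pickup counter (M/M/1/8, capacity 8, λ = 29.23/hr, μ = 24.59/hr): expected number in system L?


ρ = 29.23/24.59 = 1.1887
L = ρ[1 − (K+1)ρ^K + Kρ^(K+1)] / [(1−ρ)(1−ρ^(K+1))]
Numerator: 1.1887·(1 − 9·3.986229 + 8·4.738409) = 3.603183
Denominator: (-0.1887)·(-3.738409) = 0.705418
L = 3.603183/0.705418 = 5.1079

Final: 5.1079


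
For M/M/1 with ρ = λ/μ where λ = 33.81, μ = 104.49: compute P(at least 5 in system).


ρ = 33.81/104.49 = 0.3236
P(N ≥ n) = ρ^n = 0.3236^5 = 0.003547

Final: 0.003547


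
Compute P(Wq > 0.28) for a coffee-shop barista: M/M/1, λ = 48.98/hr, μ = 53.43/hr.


ρ = 48.98/53.43 = 0.9167
P(Wq > t) = ρ·e^{−(μ−λ)t} = 0.9167·e^{−1.2460}
= 0.9167·0.287653 = 0.263695

Final: 0.263695


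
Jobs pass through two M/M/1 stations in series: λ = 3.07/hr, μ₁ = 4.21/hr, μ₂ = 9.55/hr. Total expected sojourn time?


Each node sees arrival rate λ = 3.07/hr (tandem ⇒ throughput preserved).
W₁ = 1/(μ₁−λ) = 1/(4.21−3.07) = 0.87719 hr
W₂ = 1/(μ₂−λ) = 1/(9.55−3.07) = 0.15432 hr
W_total = W₁ + W₂ = 0.87719 + 0.15432 = 1.03151 hr

Final: 1.03151 hr


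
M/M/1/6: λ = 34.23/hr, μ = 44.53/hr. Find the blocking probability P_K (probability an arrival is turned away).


ρ = λ/μ = 34.23/44.53 = 0.7687
P_K = (1−ρ)ρ^K/(1−ρ^(K+1)) = (0.2313·0.206312)/(1 − 0.158591)
= 0.047721/0.841409 = 0.056716

Final: 0.056716


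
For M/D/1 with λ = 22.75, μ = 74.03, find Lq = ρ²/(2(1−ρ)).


ρ = 22.75/74.03 = 0.3073
M/D/1: Lq = ρ²/(2(1−ρ)) = 0.09444/(2·0.6927) = 0.06817

Final: 0.06817


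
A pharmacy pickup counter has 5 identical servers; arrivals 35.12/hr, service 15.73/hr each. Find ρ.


ρ = λ/(cμ) = 35.12/(5·15.73) = 35.12/78.65 = 0.4465

Final: 0.4465


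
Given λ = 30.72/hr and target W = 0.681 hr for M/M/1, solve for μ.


W = 1/(μ−λ) ⇒ μ − λ = 1/W = 1/0.681 = 1.4684
μ = λ + 1/W = 30.72 + 1.4684 = 32.1884 per hr

Final: 32.1884 /hr


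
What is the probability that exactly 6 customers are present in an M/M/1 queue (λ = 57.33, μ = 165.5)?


ρ = 57.33/165.5 = 0.3464
P_n = (1−ρ)·ρ^n = (1 − 0.3464)·0.3464^6 = 0.6536·0.001728 = 0.001129

Final: 0.001129


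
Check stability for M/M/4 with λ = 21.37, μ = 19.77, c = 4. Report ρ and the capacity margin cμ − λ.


Total capacity cμ = 4·19.77 = 79.08/hr
ρ = λ/(cμ) = 21.37/79.08 = 0.2702
Stable ⇔ ρ < 1: YES
Spare capacity = cμ − λ = 79.08 − 21.37 = 57.71/hr

Final: ρ = 0.2702; stable; margin = 57.71/hr


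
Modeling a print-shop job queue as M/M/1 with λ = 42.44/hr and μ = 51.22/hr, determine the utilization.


ρ = λ/μ = 42.44/51.22 = 0.8286

Final: 0.8286


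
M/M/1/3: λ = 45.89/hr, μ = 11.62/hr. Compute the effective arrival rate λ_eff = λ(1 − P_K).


ρ = 3.9492; P_K = (1−ρ)ρ^3/(1−ρ^4) = 0.749869
λ_eff = λ(1 − P_K) = 45.89·(1 − 0.749869) = 45.89·0.250131 = 11.4785 /hr

Final: 11.4785 /hr


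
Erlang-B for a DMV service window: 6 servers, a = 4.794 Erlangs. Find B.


B(c,a) = (a^c/c!) / Σ_{k=0}^{c} a^k/k!
a^6/6! = 16.859927
Σ terms (k=0..6): 1.00000 + 4.79400 + 11.49122 + 18.36297 + 22.00802 + 21.10128 + 16.85993 = 95.617411
B = 16.859927/95.617411 = 0.176327

Final: 0.176327


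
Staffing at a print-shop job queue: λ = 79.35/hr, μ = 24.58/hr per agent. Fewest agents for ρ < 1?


Stability requires cμ > λ ⇔ c > λ/μ.
λ/μ = 79.35/24.58 = 3.2282
Minimum integer c = ⌊3.2282⌋ + 1 = 4
Check: 4·24.58 = 98.32 > 79.35, while 3·24.58 = 73.74 ≤ 79.35

Final: 4 servers


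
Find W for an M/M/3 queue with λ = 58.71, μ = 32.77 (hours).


a = 1.7916; ρ = 0.5972; P₀ = 0.147584
Lq = P₀·a^c·ρ/(c!(1−ρ)²) = 0.52061
Wq = Lq/λ = 0.52061/58.71 = 0.008868 hr
W = Wq + 1/μ = 0.008868 + 0.03052 = 0.03938 hr

Final: 0.03938 hr


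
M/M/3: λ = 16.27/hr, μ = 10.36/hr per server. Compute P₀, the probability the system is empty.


a = λ/μ = 16.27/10.36 = 1.5705; ρ = a/c = 0.5235
Σ_{k=0}^{2} a^k/k! (terms k=0..2) = 1.00000 + 1.57046 + 1.23318 = 3.80364
Tail: a^3/(3!(1−ρ)) = 3.87332/(6·0.4765) = 1.35475
P₀ = 1/(3.80364 + 1.35475) = 1/5.15839 = 0.193859

Final: 0.193859


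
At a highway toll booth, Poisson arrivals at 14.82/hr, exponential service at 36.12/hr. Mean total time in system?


W = 1/(μ−λ) = 1/(36.12 − 14.82) = 1/21.30 = 0.04695 hr

Final: 0.04695 hr


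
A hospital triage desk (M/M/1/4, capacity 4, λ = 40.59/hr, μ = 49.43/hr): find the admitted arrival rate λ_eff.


ρ = 0.8212; P_K = (1−ρ)ρ^4/(1−ρ^5) = 0.129767
λ_eff = λ(1 − P_K) = 40.59·(1 − 0.129767) = 40.59·0.870233 = 35.3227 /hr

Final: 35.3227 /hr
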